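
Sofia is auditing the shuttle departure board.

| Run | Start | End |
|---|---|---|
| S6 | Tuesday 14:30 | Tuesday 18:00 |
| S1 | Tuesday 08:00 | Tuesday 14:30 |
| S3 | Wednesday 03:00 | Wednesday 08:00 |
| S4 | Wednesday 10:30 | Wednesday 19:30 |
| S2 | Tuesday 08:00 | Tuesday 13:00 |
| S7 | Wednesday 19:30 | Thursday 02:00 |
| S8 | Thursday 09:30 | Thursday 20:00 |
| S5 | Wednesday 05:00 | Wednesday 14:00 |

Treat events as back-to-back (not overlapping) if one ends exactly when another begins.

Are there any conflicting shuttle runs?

Two intervals overlap when each starts before the other ends.
Sorted by start: S1, S2, S6, S3, S5, S4, S7, S8.
S2 starts before S1 ends → S1 and S2 overlap.
That's a conflict, so the schedule is not conflict-free.

Yes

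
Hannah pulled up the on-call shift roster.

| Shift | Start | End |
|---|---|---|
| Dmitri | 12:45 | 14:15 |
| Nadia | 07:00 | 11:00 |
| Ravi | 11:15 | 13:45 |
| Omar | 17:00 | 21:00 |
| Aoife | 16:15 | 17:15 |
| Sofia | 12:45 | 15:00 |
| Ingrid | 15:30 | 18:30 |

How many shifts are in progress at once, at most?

Sort all start/end points and keep a running count:
07:00 start Nadia → 1
11:00 end Nadia → 0
11:15 start Ravi → 1
12:45 start Dmitri → 2
12:45 start Sofia → 3
13:45 end Ravi → 2
14:15 end Dmitri → 1
15:00 end Sofia → 0
15:30 start Ingrid → 1
16:15 start Aoife → 2
17:00 start Omar → 3
17:15 end Aoife → 2
18:30 end Ingrid → 1
21:00 end Omar → 0
Peak is 3, at 12:45 (Dmitri, Ravi, Sofia).

3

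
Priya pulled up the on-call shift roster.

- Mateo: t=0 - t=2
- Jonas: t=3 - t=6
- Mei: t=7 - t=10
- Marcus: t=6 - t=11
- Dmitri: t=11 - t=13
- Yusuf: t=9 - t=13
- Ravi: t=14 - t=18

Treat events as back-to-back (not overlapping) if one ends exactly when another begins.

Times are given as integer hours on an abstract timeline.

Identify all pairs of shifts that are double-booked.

Check each pair: they overlap iff neither finishes before the other starts.
Sorted by start: Mateo, Jonas, Marcus, Mei, Yusuf, Dmitri, Ravi.
Jonas starts after Mateo ends — done with Mateo.
Marcus starts exactly when Jonas ends (back-to-back, no overlap) — done with Jonas.
Mei starts before Marcus ends → Marcus and Mei overlap.
Yusuf starts before Marcus ends → Marcus and Yusuf overlap.
Dmitri starts exactly when Marcus ends (back-to-back, no overlap) — done with Marcus.
Yusuf starts before Mei ends → Mei and Yusuf overlap.
Dmitri starts after Mei ends — done with Mei.
Dmitri starts before Yusuf ends → Yusuf and Dmitri overlap.
Ravi starts after Yusuf ends.
Ravi starts after Dmitri ends.

Dmitri & Yusuf, Marcus & Mei, Marcus & Yusuf, Mei & Yusuf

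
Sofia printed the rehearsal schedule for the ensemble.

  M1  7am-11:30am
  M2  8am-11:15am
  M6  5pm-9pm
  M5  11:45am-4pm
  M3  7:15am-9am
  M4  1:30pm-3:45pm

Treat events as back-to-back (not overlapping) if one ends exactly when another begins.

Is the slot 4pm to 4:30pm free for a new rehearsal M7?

Yes — the slot is free

M1: ends 11:30am at or before M7 starts 4pm → clear.
M3: ends 9am at or before M7 starts 4pm → clear.
M2: ends 11:15am at or before M7 starts 4pm → clear.
M5: ends 4pm at or before M7 starts 4pm → clear.
M4: ends 3:45pm at or before M7 starts 4pm → clear.
M6: starts 5pm at or after M7 ends 4:30pm → clear.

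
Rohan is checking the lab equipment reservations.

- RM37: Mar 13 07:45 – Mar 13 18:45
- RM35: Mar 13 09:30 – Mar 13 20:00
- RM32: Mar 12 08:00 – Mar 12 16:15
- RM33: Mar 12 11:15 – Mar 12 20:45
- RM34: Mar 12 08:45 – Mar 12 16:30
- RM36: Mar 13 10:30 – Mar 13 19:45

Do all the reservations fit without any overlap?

Sorted by start: RM32, RM34, RM33, RM37, RM35, RM36.
RM34 starts before RM32 ends → RM32 and RM34 overlap.
That's a conflict, so the schedule is not conflict-free.

No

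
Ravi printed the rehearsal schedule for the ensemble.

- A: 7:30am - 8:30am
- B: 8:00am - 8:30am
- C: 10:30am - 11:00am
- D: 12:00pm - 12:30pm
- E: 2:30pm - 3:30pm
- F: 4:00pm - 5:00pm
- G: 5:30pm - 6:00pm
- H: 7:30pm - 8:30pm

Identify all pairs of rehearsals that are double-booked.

Sorted by start: A, B, C, D, E, F, G, H.
B starts before A ends → A and B overlap.
C starts after A ends, so A has no further overlaps.
C starts after B ends, so B has no further overlaps.
D starts after C ends, so C has no further overlaps.
E starts after D ends, so D has no further overlaps.
F starts after E ends, so E has no further overlaps.
G starts after F ends, so F has no further overlaps.
H starts after G ends.

A & B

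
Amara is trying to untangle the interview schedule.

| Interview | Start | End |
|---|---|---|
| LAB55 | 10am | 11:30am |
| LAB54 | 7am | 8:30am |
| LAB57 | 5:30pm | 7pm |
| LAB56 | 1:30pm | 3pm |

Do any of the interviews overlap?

No

Sorted by start: LAB54, LAB55, LAB56, LAB57.
LAB55 starts after LAB54 ends, so LAB54 has no further overlaps.
LAB56 starts after LAB55 ends, so LAB55 has no further overlaps.
LAB57 starts after LAB56 ends.
Every pair is clear; the schedule has no overlaps.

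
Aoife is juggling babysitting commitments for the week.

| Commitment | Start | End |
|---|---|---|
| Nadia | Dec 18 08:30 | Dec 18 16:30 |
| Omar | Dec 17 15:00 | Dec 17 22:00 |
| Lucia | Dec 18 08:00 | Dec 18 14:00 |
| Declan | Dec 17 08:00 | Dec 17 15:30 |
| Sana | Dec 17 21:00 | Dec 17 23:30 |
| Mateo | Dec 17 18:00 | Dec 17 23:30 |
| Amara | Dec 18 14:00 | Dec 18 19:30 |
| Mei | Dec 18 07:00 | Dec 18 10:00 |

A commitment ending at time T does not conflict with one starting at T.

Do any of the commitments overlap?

Yes

Sorted by start: Declan, Omar, Mateo, Sana, Mei, Lucia, Nadia, Amara.
Omar starts before Declan ends → Declan and Omar overlap.
That's a conflict, so the schedule is not conflict-free.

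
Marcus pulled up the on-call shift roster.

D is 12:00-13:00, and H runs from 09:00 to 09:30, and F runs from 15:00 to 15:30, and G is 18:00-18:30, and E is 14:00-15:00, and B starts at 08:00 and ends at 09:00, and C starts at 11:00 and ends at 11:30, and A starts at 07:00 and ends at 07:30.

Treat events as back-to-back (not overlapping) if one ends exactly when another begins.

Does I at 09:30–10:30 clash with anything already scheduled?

A: ends 07:30 at or before I starts 09:30 → clear.
B: ends 09:00 at or before I starts 09:30 → clear.
H: ends 09:30 at or before I starts 09:30 → clear.
C: starts 11:00 at or after I ends 10:30 → clear.
D: starts 12:00 at or after I ends 10:30 → clear.
E: starts 14:00 at or after I ends 10:30 → clear.
F: starts 15:00 at or after I ends 10:30 → clear.
G: starts 18:00 at or after I ends 10:30 → clear.

No — it doesn't clash with anything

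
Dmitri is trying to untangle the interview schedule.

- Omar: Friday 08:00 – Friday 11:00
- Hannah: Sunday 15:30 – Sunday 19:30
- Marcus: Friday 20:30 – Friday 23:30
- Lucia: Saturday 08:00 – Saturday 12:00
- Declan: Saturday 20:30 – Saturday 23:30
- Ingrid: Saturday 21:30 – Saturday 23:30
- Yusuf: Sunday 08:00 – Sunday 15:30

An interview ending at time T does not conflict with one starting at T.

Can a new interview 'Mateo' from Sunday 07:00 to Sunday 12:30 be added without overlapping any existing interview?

No — it overlaps Yusuf

Omar: ends Friday 11:00 at or before Mateo starts Sunday 07:00 → clear.
Marcus: ends Friday 23:30 at or before Mateo starts Sunday 07:00 → clear.
Lucia: ends Saturday 12:00 at or before Mateo starts Sunday 07:00 → clear.
Declan: ends Saturday 23:30 at or before Mateo starts Sunday 07:00 → clear.
Ingrid: ends Saturday 23:30 at or before Mateo starts Sunday 07:00 → clear.
Yusuf: starts Sunday 08:00 before Mateo ends Sunday 12:30, and ends Sunday 15:30 after Mateo starts Sunday 07:00 → overlap.
Hannah: starts Sunday 15:30 at or after Mateo ends Sunday 12:30 → clear.
Mateo overlaps Yusuf.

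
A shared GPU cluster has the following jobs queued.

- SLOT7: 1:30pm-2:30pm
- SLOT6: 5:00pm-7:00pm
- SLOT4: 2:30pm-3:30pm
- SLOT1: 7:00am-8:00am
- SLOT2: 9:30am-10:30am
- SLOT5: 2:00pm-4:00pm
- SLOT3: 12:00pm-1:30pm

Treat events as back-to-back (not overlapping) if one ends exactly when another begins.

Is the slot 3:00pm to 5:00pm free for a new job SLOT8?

No — it overlaps SLOT4, SLOT5

SLOT1: ends 8:00am at or before SLOT8 starts 3:00pm → clear.
SLOT2: ends 10:30am at or before SLOT8 starts 3:00pm → clear.
SLOT3: ends 1:30pm at or before SLOT8 starts 3:00pm → clear.
SLOT7: ends 2:30pm at or before SLOT8 starts 3:00pm → clear.
SLOT5: starts 2:00pm before SLOT8 ends 5:00pm, and ends 4:00pm after SLOT8 starts 3:00pm → overlap.
SLOT4: starts 2:30pm before SLOT8 ends 5:00pm, and ends 3:30pm after SLOT8 starts 3:00pm → overlap.
SLOT6: starts 5:00pm at or after SLOT8 ends 5:00pm → clear.
SLOT8 overlaps SLOT4, SLOT5.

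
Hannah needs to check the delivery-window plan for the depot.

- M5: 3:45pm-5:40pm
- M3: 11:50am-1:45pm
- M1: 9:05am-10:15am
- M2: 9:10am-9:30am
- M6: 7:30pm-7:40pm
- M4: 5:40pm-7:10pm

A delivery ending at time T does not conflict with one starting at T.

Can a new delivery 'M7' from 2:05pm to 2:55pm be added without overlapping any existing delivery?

Yes — the slot is free

M1: ends 10:15am at or before M7 starts 2:05pm → clear.
M2: ends 9:30am at or before M7 starts 2:05pm → clear.
M3: ends 1:45pm at or before M7 starts 2:05pm → clear.
M5: starts 3:45pm at or after M7 ends 2:55pm → clear.
M4: starts 5:40pm at or after M7 ends 2:55pm → clear.
M6: starts 7:30pm at or after M7 ends 2:55pm → clear.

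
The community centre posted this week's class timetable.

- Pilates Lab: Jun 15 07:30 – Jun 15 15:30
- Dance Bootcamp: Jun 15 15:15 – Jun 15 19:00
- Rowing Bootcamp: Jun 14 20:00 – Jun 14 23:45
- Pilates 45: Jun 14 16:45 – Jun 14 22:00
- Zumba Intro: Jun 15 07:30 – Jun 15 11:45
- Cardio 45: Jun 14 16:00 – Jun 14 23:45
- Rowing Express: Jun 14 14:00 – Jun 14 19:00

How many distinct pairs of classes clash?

7

Check each pair: they overlap iff neither finishes before the other starts.
Sorted by start: Rowing Express, Cardio 45, Pilates 45, Rowing Bootcamp, Pilates Lab, Zumba Intro, Dance Bootcamp.
Cardio 45 starts before Rowing Express ends → Rowing Express and Cardio 45 overlap.
Pilates 45 starts before Rowing Express ends → Rowing Express and Pilates 45 overlap.
Rowing Bootcamp starts after Rowing Express ends — done with Rowing Express.
Pilates 45 starts before Cardio 45 ends → Cardio 45 and Pilates 45 overlap.
Rowing Bootcamp starts before Cardio 45 ends → Cardio 45 and Rowing Bootcamp overlap.
Pilates Lab starts after Cardio 45 ends — done with Cardio 45.
Rowing Bootcamp starts before Pilates 45 ends → Pilates 45 and Rowing Bootcamp overlap.
Pilates Lab starts after Pilates 45 ends — done with Pilates 45.
Pilates Lab starts after Rowing Bootcamp ends — done with Rowing Bootcamp.
Zumba Intro starts before Pilates Lab ends → Pilates Lab and Zumba Intro overlap.
Dance Bootcamp starts before Pilates Lab ends → Pilates Lab and Dance Bootcamp overlap.
Dance Bootcamp starts after Zumba Intro ends.
Overlapping pairs: Cardio 45 & Pilates 45, Cardio 45 & Rowing Bootcamp, Cardio 45 & Rowing Express, Dance Bootcamp & Pilates Lab, Pilates 45 & Rowing Bootcamp, Pilates 45 & Rowing Express, Pilates Lab & Zumba Intro — 7 in total.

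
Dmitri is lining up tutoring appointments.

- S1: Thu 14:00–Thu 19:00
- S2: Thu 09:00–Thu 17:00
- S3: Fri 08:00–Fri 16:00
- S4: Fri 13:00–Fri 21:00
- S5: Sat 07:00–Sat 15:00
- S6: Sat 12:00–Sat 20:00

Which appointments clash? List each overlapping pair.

Check each pair: they overlap iff neither finishes before the other starts.
Sorted by start: S2, S1, S3, S4, S5, S6.
S1 starts before S2 ends → S2 and S1 overlap.
S3 starts after S2 ends, so nothing later overlaps S2 either.
S3 starts after S1 ends, so nothing later overlaps S1 either.
S4 starts before S3 ends → S3 and S4 overlap.
S5 starts after S3 ends, so nothing later overlaps S3 either.
S5 starts after S4 ends, so nothing later overlaps S4 either.
S6 starts before S5 ends → S5 and S6 overlap.

S1 & S2, S3 & S4, S5 & S6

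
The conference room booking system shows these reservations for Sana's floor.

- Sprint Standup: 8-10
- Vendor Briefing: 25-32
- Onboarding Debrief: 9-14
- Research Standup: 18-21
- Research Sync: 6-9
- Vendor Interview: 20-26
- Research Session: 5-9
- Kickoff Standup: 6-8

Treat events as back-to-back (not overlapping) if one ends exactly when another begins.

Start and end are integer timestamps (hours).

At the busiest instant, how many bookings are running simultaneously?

Sort all start/end points and keep a running count:
5 start Research Session → 1
6 start Kickoff Standup → 2
6 start Research Sync → 3
8 end Kickoff Standup → 2
8 start Sprint Standup → 3
9 end Research Session → 2
9 end Research Sync → 1
9 start Onboarding Debrief → 2
10 end Sprint Standup → 1
14 end Onboarding Debrief → 0
18 start Research Standup → 1
20 start Vendor Interview → 2
21 end Research Standup → 1
25 start Vendor Briefing → 2
26 end Vendor Interview → 1
32 end Vendor Briefing → 0
Peak is 3, at 6 (Kickoff Standup, Research Session, Research Sync).

3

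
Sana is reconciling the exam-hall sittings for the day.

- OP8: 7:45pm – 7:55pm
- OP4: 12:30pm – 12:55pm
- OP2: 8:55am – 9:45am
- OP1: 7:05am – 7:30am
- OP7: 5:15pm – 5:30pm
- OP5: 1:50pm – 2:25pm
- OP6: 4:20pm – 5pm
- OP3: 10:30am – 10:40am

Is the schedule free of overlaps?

Yes

Sorted by start: OP1, OP2, OP3, OP4, OP5, OP6, OP7, OP8.
OP2 starts after OP1 ends — done with OP1.
OP3 starts after OP2 ends — done with OP2.
OP4 starts after OP3 ends — done with OP3.
OP5 starts after OP4 ends — done with OP4.
OP6 starts after OP5 ends — done with OP5.
OP7 starts after OP6 ends — done with OP6.
OP8 starts after OP7 ends.
Every pair is clear; the schedule has no overlaps.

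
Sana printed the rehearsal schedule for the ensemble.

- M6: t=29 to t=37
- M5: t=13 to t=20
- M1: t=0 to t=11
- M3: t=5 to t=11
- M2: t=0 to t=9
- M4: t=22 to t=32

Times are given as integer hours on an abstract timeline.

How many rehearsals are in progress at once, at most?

3

Walk through starts and ends in time order (an end at T is processed before a start at T):
t=0 start M1 → 1
t=0 start M2 → 2
t=5 start M3 → 3
t=9 end M2 → 2
t=11 end M1 → 1
t=11 end M3 → 0
t=13 start M5 → 1
t=20 end M5 → 0
t=22 start M4 → 1
t=29 start M6 → 2
t=32 end M4 → 1
t=37 end M6 → 0
Peak is 3, at t=5 (M1, M2, M3).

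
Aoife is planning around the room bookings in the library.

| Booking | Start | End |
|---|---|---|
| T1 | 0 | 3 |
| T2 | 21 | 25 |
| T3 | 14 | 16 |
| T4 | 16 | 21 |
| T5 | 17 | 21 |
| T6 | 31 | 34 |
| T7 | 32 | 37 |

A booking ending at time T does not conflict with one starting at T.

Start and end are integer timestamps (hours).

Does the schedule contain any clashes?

Sorted by start: T1, T3, T4, T5, T2, T6, T7.
T3 starts after T1 ends — done with T1.
T4 starts exactly when T3 ends (back-to-back, no overlap) — done with T3.
T5 starts before T4 ends → T4 and T5 overlap.
That's a conflict, so the schedule is not conflict-free.

Yes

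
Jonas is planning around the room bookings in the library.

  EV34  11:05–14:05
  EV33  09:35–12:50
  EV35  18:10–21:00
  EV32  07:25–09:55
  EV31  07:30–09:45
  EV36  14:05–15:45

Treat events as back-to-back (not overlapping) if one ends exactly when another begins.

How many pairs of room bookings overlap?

Two intervals overlap when each starts before the other ends.
Sorted by start: EV32, EV31, EV33, EV34, EV36, EV35.
EV31 starts before EV32 ends → EV32 and EV31 overlap.
EV33 starts before EV32 ends → EV32 and EV33 overlap.
EV34 starts after EV32 ends — done with EV32.
EV33 starts before EV31 ends → EV31 and EV33 overlap.
EV34 starts after EV31 ends — done with EV31.
EV34 starts before EV33 ends → EV33 and EV34 overlap.
EV36 starts after EV33 ends — done with EV33.
EV36 starts exactly when EV34 ends (back-to-back, no overlap) — done with EV34.
EV35 starts after EV36 ends.
Overlapping pairs: EV31 & EV32, EV31 & EV33, EV32 & EV33, EV33 & EV34 — 4 in total.

4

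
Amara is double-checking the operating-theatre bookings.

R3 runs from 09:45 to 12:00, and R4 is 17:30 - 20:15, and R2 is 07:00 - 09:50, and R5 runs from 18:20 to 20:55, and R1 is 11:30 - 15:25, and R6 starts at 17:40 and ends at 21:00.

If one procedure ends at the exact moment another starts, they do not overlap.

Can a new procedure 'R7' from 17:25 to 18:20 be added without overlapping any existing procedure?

No — it overlaps R4, R6

R2: ends 09:50 at or before R7 starts 17:25 → clear.
R3: ends 12:00 at or before R7 starts 17:25 → clear.
R1: ends 15:25 at or before R7 starts 17:25 → clear.
R4: starts 17:30 before R7 ends 18:20, and ends 20:15 after R7 starts 17:25 → overlap.
R6: starts 17:40 before R7 ends 18:20, and ends 21:00 after R7 starts 17:25 → overlap.
R5: starts 18:20 at or after R7 ends 18:20 → clear.
R7 overlaps R4, R6.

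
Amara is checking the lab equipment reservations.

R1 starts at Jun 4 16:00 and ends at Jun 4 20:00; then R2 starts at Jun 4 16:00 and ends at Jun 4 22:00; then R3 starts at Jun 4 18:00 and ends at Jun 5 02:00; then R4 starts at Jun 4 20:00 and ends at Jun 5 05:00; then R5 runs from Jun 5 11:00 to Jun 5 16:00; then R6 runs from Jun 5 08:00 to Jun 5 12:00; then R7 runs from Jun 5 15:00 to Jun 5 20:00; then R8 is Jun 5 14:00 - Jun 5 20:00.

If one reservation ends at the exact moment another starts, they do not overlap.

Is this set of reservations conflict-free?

Sorted by start: R1, R2, R3, R4, R6, R5, R8, R7.
R2 starts before R1 ends → R1 and R2 overlap.
That's a conflict, so the schedule is not conflict-free.

No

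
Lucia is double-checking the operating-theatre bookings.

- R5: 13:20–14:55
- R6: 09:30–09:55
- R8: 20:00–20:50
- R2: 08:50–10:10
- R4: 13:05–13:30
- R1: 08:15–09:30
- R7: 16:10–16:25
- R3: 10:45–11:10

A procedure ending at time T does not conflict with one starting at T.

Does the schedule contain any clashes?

Yes

Check each pair: they overlap iff neither finishes before the other starts.
Sorted by start: R1, R2, R6, R3, R4, R5, R7, R8.
R2 starts before R1 ends → R1 and R2 overlap.
That's a conflict, so the schedule is not conflict-free.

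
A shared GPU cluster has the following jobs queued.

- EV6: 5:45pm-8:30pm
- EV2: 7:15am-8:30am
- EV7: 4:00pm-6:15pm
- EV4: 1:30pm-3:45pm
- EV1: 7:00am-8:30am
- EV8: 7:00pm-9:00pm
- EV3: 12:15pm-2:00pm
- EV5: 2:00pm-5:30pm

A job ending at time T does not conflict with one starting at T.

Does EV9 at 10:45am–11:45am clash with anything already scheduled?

EV1: ends 8:30am at or before EV9 starts 10:45am → clear.
EV2: ends 8:30am at or before EV9 starts 10:45am → clear.
EV3: starts 12:15pm at or after EV9 ends 11:45am → clear.
EV4: starts 1:30pm at or after EV9 ends 11:45am → clear.
EV5: starts 2:00pm at or after EV9 ends 11:45am → clear.
EV7: starts 4:00pm at or after EV9 ends 11:45am → clear.
EV6: starts 5:45pm at or after EV9 ends 11:45am → clear.
EV8: starts 7:00pm at or after EV9 ends 11:45am → clear.

No — it doesn't clash with anything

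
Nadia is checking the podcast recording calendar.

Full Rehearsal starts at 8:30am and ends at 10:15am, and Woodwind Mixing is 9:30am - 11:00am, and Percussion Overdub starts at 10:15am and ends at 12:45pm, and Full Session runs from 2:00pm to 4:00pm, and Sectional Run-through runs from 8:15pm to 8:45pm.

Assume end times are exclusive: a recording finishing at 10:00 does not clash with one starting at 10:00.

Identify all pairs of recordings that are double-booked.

Sorted by start: Full Rehearsal, Woodwind Mixing, Percussion Overdub, Full Session, Sectional Run-through.
Woodwind Mixing starts before Full Rehearsal ends → Full Rehearsal and Woodwind Mixing overlap.
Percussion Overdub starts exactly when Full Rehearsal ends (back-to-back, no overlap), so Full Rehearsal has no further overlaps.
Percussion Overdub starts before Woodwind Mixing ends → Woodwind Mixing and Percussion Overdub overlap.
Full Session starts after Woodwind Mixing ends, so Woodwind Mixing has no further overlaps.
Full Session starts after Percussion Overdub ends, so Percussion Overdub has no further overlaps.
Sectional Run-through starts after Full Session ends.

Full Rehearsal & Woodwind Mixing, Percussion Overdub & Woodwind Mixing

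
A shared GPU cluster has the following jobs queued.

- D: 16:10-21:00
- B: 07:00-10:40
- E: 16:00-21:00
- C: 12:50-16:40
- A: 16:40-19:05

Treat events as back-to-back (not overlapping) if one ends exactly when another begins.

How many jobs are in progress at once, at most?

3

Walk through starts and ends in time order (an end at T is processed before a start at T):
07:00 start B → 1
10:40 end B → 0
12:50 start C → 1
16:00 start E → 2
16:10 start D → 3
16:40 end C → 2
16:40 start A → 3
19:05 end A → 2
21:00 end D → 1
21:00 end E → 0
Peak is 3, at 16:10 (C, D, E).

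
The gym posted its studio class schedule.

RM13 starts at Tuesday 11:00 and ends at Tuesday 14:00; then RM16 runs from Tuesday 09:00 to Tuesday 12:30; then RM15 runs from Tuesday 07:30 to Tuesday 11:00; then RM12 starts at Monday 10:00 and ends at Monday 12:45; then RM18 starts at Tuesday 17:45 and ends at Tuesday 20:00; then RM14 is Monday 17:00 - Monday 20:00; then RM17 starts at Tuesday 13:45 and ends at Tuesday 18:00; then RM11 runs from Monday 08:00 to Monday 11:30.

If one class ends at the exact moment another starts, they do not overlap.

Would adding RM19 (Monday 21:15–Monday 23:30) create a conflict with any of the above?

RM11: ends Monday 11:30 at or before RM19 starts Monday 21:15 → clear.
RM12: ends Monday 12:45 at or before RM19 starts Monday 21:15 → clear.
RM14: ends Monday 20:00 at or before RM19 starts Monday 21:15 → clear.
RM15: starts Tuesday 07:30 at or after RM19 ends Monday 23:30 → clear.
RM16: starts Tuesday 09:00 at or after RM19 ends Monday 23:30 → clear.
RM13: starts Tuesday 11:00 at or after RM19 ends Monday 23:30 → clear.
RM17: starts Tuesday 13:45 at or after RM19 ends Monday 23:30 → clear.
RM18: starts Tuesday 17:45 at or after RM19 ends Monday 23:30 → clear.

No — it doesn't clash with anything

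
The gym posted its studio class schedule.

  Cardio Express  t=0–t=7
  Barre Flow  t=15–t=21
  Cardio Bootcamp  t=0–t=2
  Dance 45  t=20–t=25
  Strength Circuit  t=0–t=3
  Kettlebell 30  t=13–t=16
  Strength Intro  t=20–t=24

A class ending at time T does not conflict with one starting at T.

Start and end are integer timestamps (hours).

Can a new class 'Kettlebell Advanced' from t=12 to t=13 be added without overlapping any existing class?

Yes — the slot is free

Strength Circuit: ends t=3 at or before Kettlebell Advanced starts t=12 → clear.
Cardio Express: ends t=7 at or before Kettlebell Advanced starts t=12 → clear.
Cardio Bootcamp: ends t=2 at or before Kettlebell Advanced starts t=12 → clear.
Kettlebell 30: starts t=13 at or after Kettlebell Advanced ends t=13 → clear.
Barre Flow: starts t=15 at or after Kettlebell Advanced ends t=13 → clear.
Strength Intro: starts t=20 at or after Kettlebell Advanced ends t=13 → clear.
Dance 45: starts t=20 at or after Kettlebell Advanced ends t=13 → clear.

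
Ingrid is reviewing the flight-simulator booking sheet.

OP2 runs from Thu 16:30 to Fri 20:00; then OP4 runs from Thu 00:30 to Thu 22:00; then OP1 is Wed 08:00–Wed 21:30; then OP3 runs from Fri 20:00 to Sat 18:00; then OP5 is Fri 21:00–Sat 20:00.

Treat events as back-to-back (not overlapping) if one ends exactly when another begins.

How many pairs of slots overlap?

2

Two intervals overlap when each starts before the other ends.
Sorted by start: OP1, OP4, OP2, OP3, OP5.
OP4 starts after OP1 ends, so OP1 has no further overlaps.
OP2 starts before OP4 ends → OP4 and OP2 overlap.
OP3 starts after OP4 ends, so OP4 has no further overlaps.
OP3 starts exactly when OP2 ends (back-to-back, no overlap), so OP2 has no further overlaps.
OP5 starts before OP3 ends → OP3 and OP5 overlap.
Overlapping pairs: OP2 & OP4, OP3 & OP5 — 2 in total.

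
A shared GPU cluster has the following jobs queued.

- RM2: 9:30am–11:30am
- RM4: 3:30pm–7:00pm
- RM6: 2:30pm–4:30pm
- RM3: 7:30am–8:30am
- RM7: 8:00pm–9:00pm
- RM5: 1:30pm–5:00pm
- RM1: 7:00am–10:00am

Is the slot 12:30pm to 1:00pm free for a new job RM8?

Yes — the slot is free

RM1: ends 10:00am at or before RM8 starts 12:30pm → clear.
RM3: ends 8:30am at or before RM8 starts 12:30pm → clear.
RM2: ends 11:30am at or before RM8 starts 12:30pm → clear.
RM5: starts 1:30pm at or after RM8 ends 1:00pm → clear.
RM6: starts 2:30pm at or after RM8 ends 1:00pm → clear.
RM4: starts 3:30pm at or after RM8 ends 1:00pm → clear.
RM7: starts 8:00pm at or after RM8 ends 1:00pm → clear.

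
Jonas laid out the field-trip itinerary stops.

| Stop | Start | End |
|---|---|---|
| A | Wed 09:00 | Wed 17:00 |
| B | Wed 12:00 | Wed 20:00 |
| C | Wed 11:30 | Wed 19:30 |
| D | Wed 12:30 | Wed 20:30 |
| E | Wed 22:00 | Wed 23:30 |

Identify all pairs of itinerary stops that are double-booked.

A & B, A & C, A & D, B & C, B & D, C & D

Sorted by start: A, C, B, D, E.
C starts before A ends → A and C overlap.
B starts before A ends → A and B overlap.
D starts before A ends → A and D overlap.
E starts after A ends.
B starts before C ends → C and B overlap.
D starts before C ends → C and D overlap.
E starts after C ends.
D starts before B ends → B and D overlap.
E starts after B ends.
E starts after D ends.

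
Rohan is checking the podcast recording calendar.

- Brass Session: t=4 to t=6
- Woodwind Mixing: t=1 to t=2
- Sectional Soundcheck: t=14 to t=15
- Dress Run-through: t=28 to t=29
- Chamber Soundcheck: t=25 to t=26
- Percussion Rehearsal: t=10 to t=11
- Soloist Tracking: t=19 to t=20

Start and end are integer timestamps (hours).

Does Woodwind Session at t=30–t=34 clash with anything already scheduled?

No — it doesn't clash with anything

Woodwind Mixing: ends t=2 at or before Woodwind Session starts t=30 → clear.
Brass Session: ends t=6 at or before Woodwind Session starts t=30 → clear.
Percussion Rehearsal: ends t=11 at or before Woodwind Session starts t=30 → clear.
Sectional Soundcheck: ends t=15 at or before Woodwind Session starts t=30 → clear.
Soloist Tracking: ends t=20 at or before Woodwind Session starts t=30 → clear.
Chamber Soundcheck: ends t=26 at or before Woodwind Session starts t=30 → clear.
Dress Run-through: ends t=29 at or before Woodwind Session starts t=30 → clear.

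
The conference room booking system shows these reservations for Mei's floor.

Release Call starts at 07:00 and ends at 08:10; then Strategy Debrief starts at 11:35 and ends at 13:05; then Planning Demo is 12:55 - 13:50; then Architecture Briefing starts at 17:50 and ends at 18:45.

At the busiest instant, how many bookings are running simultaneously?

2

Sweep the timeline, counting +1 at each start and −1 at each end (ends before starts at a tie):
07:00 start Release Call → 1
08:10 end Release Call → 0
11:35 start Strategy Debrief → 1
12:55 start Planning Demo → 2
13:05 end Strategy Debrief → 1
13:50 end Planning Demo → 0
17:50 start Architecture Briefing → 1
18:45 end Architecture Briefing → 0
Peak is 2, at 12:55 (Planning Demo, Strategy Debrief).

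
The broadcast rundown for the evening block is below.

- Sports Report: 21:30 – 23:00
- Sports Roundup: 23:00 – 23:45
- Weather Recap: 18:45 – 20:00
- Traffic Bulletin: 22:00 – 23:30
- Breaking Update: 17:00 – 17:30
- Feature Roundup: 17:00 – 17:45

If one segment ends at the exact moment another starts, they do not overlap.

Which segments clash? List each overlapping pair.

Two intervals overlap when each starts before the other ends.
Sorted by start: Breaking Update, Feature Roundup, Weather Recap, Sports Report, Traffic Bulletin, Sports Roundup.
Feature Roundup starts before Breaking Update ends → Breaking Update and Feature Roundup overlap.
Weather Recap starts after Breaking Update ends; Breaking Update is clear from here.
Weather Recap starts after Feature Roundup ends; Feature Roundup is clear from here.
Sports Report starts after Weather Recap ends; Weather Recap is clear from here.
Traffic Bulletin starts before Sports Report ends → Sports Report and Traffic Bulletin overlap.
Sports Roundup starts exactly when Sports Report ends (back-to-back, no overlap).
Sports Roundup starts before Traffic Bulletin ends → Traffic Bulletin and Sports Roundup overlap.

Breaking Update & Feature Roundup, Sports Report & Traffic Bulletin, Sports Roundup & Traffic Bulletin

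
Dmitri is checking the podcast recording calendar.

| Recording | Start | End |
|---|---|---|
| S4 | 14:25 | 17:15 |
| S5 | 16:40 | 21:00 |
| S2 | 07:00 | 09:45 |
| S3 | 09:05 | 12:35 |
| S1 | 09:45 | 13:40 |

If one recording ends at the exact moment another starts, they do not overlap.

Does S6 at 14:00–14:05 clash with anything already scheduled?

No — it doesn't clash with anything

S2: ends 09:45 at or before S6 starts 14:00 → clear.
S3: ends 12:35 at or before S6 starts 14:00 → clear.
S1: ends 13:40 at or before S6 starts 14:00 → clear.
S4: starts 14:25 at or after S6 ends 14:05 → clear.
S5: starts 16:40 at or after S6 ends 14:05 → clear.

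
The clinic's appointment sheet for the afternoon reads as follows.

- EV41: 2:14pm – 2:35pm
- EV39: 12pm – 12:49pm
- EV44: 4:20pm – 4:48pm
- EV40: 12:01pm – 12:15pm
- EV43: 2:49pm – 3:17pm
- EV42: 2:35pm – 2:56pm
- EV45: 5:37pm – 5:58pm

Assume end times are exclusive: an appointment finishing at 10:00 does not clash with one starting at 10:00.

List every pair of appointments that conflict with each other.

EV39 & EV40, EV42 & EV43

Sorted by start: EV39, EV40, EV41, EV42, EV43, EV44, EV45.
EV40 starts before EV39 ends → EV39 and EV40 overlap.
EV41 starts after EV39 ends, so EV39 has no further overlaps.
EV41 starts after EV40 ends, so EV40 has no further overlaps.
EV42 starts exactly when EV41 ends (back-to-back, no overlap), so EV41 has no further overlaps.
EV43 starts before EV42 ends → EV42 and EV43 overlap.
EV44 starts after EV42 ends, so EV42 has no further overlaps.
EV44 starts after EV43 ends, so EV43 has no further overlaps.
EV45 starts after EV44 ends.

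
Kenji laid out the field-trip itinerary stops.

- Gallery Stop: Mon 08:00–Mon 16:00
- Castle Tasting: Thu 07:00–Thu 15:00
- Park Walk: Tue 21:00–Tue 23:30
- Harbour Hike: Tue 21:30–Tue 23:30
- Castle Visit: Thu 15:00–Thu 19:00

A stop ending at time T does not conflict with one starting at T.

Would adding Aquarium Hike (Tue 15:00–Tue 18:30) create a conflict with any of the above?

No — it doesn't clash with anything

Gallery Stop: ends Mon 16:00 at or before Aquarium Hike starts Tue 15:00 → clear.
Park Walk: starts Tue 21:00 at or after Aquarium Hike ends Tue 18:30 → clear.
Harbour Hike: starts Tue 21:30 at or after Aquarium Hike ends Tue 18:30 → clear.
Castle Tasting: starts Thu 07:00 at or after Aquarium Hike ends Tue 18:30 → clear.
Castle Visit: starts Thu 15:00 at or after Aquarium Hike ends Tue 18:30 → clear.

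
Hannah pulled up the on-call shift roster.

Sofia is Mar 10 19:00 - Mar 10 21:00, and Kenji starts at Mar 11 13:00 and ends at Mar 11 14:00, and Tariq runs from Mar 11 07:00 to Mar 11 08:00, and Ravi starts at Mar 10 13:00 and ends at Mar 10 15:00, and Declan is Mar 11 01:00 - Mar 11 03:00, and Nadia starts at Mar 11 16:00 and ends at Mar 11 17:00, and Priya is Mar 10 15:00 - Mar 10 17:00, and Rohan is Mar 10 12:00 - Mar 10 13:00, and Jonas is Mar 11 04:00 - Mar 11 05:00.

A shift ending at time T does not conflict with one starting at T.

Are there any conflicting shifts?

Check each pair: they overlap iff neither finishes before the other starts.
Sorted by start: Rohan, Ravi, Priya, Sofia, Declan, Jonas, Tariq, Kenji, Nadia.
Ravi starts exactly when Rohan ends (back-to-back, no overlap), so Rohan has no further overlaps.
Priya starts exactly when Ravi ends (back-to-back, no overlap), so Ravi has no further overlaps.
Sofia starts after Priya ends, so Priya has no further overlaps.
Declan starts after Sofia ends, so Sofia has no further overlaps.
Jonas starts after Declan ends, so Declan has no further overlaps.
Tariq starts after Jonas ends, so Jonas has no further overlaps.
Kenji starts after Tariq ends, so Tariq has no further overlaps.
Nadia starts after Kenji ends.
Every pair is clear; the schedule has no overlaps.

No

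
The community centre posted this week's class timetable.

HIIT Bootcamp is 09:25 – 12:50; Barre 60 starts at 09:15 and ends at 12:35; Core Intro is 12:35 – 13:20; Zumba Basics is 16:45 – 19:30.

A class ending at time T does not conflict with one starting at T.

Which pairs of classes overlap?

Two intervals overlap when each starts before the other ends.
Sorted by start: Barre 60, HIIT Bootcamp, Core Intro, Zumba Basics.
HIIT Bootcamp starts before Barre 60 ends → Barre 60 and HIIT Bootcamp overlap.
Core Intro starts exactly when Barre 60 ends (back-to-back, no overlap), so Barre 60 has no further overlaps.
Core Intro starts before HIIT Bootcamp ends → HIIT Bootcamp and Core Intro overlap.
Zumba Basics starts after HIIT Bootcamp ends.
Zumba Basics starts after Core Intro ends.

Barre 60 & HIIT Bootcamp, Core Intro & HIIT Bootcamp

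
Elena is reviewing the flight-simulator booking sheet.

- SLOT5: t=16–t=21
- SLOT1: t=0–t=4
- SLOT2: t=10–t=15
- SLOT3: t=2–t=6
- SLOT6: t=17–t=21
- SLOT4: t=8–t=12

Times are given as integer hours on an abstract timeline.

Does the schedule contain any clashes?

Yes

Sorted by start: SLOT1, SLOT3, SLOT4, SLOT2, SLOT5, SLOT6.
SLOT3 starts before SLOT1 ends → SLOT1 and SLOT3 overlap.
That's a conflict, so the schedule is not conflict-free.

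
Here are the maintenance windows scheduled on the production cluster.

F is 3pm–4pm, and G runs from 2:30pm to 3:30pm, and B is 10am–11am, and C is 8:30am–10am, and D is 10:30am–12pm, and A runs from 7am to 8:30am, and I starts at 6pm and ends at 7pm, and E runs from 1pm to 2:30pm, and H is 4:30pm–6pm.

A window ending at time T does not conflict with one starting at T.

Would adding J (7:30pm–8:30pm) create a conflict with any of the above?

A: ends 8:30am at or before J starts 7:30pm → clear.
C: ends 10am at or before J starts 7:30pm → clear.
B: ends 11am at or before J starts 7:30pm → clear.
D: ends 12pm at or before J starts 7:30pm → clear.
E: ends 2:30pm at or before J starts 7:30pm → clear.
G: ends 3:30pm at or before J starts 7:30pm → clear.
F: ends 4pm at or before J starts 7:30pm → clear.
H: ends 6pm at or before J starts 7:30pm → clear.
I: ends 7pm at or before J starts 7:30pm → clear.

No — it doesn't clash with anything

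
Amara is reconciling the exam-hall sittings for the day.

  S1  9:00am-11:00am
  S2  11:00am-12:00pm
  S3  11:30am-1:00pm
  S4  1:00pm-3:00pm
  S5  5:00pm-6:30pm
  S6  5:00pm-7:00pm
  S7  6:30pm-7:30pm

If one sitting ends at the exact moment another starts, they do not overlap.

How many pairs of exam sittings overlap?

Sorted by start: S1, S2, S3, S4, S5, S6, S7.
S2 starts exactly when S1 ends (back-to-back, no overlap), so nothing later overlaps S1 either.
S3 starts before S2 ends → S2 and S3 overlap.
S4 starts after S2 ends, so nothing later overlaps S2 either.
S4 starts exactly when S3 ends (back-to-back, no overlap), so nothing later overlaps S3 either.
S5 starts after S4 ends, so nothing later overlaps S4 either.
S6 starts before S5 ends → S5 and S6 overlap.
S7 starts exactly when S5 ends (back-to-back, no overlap).
S7 starts before S6 ends → S6 and S7 overlap.
Overlapping pairs: S2 & S3, S5 & S6, S6 & S7 — 3 in total.

3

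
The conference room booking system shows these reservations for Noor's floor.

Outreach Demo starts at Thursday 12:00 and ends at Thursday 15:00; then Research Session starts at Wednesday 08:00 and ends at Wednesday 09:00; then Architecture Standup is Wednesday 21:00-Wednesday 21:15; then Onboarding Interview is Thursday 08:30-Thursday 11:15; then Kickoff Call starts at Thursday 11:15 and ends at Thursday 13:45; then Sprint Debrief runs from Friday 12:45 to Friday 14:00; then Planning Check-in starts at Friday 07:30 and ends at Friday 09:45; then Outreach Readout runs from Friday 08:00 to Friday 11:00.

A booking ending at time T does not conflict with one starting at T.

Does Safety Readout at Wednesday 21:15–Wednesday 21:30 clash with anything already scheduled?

No — it doesn't clash with anything

Research Session: ends Wednesday 09:00 at or before Safety Readout starts Wednesday 21:15 → clear.
Architecture Standup: ends Wednesday 21:15 at or before Safety Readout starts Wednesday 21:15 → clear.
Onboarding Interview: starts Thursday 08:30 at or after Safety Readout ends Wednesday 21:30 → clear.
Kickoff Call: starts Thursday 11:15 at or after Safety Readout ends Wednesday 21:30 → clear.
Outreach Demo: starts Thursday 12:00 at or after Safety Readout ends Wednesday 21:30 → clear.
Planning Check-in: starts Friday 07:30 at or after Safety Readout ends Wednesday 21:30 → clear.
Outreach Readout: starts Friday 08:00 at or after Safety Readout ends Wednesday 21:30 → clear.
Sprint Debrief: starts Friday 12:45 at or after Safety Readout ends Wednesday 21:30 → clear.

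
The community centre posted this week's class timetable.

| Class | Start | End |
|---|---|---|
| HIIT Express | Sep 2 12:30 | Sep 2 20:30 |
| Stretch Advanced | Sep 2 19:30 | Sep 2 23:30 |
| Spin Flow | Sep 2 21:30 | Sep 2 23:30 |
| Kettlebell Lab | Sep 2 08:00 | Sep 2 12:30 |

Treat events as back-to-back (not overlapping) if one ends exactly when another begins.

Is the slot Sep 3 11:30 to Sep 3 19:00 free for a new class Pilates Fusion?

Kettlebell Lab: ends Sep 2 12:30 at or before Pilates Fusion starts Sep 3 11:30 → clear.
HIIT Express: ends Sep 2 20:30 at or before Pilates Fusion starts Sep 3 11:30 → clear.
Stretch Advanced: ends Sep 2 23:30 at or before Pilates Fusion starts Sep 3 11:30 → clear.
Spin Flow: ends Sep 2 23:30 at or before Pilates Fusion starts Sep 3 11:30 → clear.

Yes — the slot is free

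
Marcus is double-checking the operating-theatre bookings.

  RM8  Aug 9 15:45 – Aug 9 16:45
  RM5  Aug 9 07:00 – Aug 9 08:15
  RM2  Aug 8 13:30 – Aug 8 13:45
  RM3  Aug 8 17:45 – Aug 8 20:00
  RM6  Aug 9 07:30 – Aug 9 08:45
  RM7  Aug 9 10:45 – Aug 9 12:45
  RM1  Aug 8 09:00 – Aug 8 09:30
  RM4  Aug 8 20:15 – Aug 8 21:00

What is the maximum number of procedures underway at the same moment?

Sort all start/end points and keep a running count:
Aug 8 09:00 start RM1 → 1
Aug 8 09:30 end RM1 → 0
Aug 8 13:30 start RM2 → 1
Aug 8 13:45 end RM2 → 0
Aug 8 17:45 start RM3 → 1
Aug 8 20:00 end RM3 → 0
Aug 8 20:15 start RM4 → 1
Aug 8 21:00 end RM4 → 0
Aug 9 07:00 start RM5 → 1
Aug 9 07:30 start RM6 → 2
Aug 9 08:15 end RM5 → 1
Aug 9 08:45 end RM6 → 0
Aug 9 10:45 start RM7 → 1
Aug 9 12:45 end RM7 → 0
Aug 9 15:45 start RM8 → 1
Aug 9 16:45 end RM8 → 0
Peak is 2, at Aug 9 07:30 (RM5, RM6).

2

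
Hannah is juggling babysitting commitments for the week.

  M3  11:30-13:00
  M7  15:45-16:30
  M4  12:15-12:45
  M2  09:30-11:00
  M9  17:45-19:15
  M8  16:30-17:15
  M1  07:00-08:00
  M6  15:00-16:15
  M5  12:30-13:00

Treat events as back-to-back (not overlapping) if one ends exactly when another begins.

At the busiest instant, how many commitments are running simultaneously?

3

Sort all start/end points and keep a running count:
07:00 start M1 → 1
08:00 end M1 → 0
09:30 start M2 → 1
11:00 end M2 → 0
11:30 start M3 → 1
12:15 start M4 → 2
12:30 start M5 → 3
12:45 end M4 → 2
13:00 end M3 → 1
13:00 end M5 → 0
15:00 start M6 → 1
15:45 start M7 → 2
16:15 end M6 → 1
16:30 end M7 → 0
16:30 start M8 → 1
17:15 end M8 → 0
17:45 start M9 → 1
19:15 end M9 → 0
Peak is 3, at 12:30 (M3, M4, M5).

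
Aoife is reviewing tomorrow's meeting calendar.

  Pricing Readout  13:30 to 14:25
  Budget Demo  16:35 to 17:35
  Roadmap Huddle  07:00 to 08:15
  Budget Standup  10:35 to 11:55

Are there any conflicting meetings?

No

Sorted by start: Roadmap Huddle, Budget Standup, Pricing Readout, Budget Demo.
Budget Standup starts after Roadmap Huddle ends, so nothing later overlaps Roadmap Huddle either.
Pricing Readout starts after Budget Standup ends, so nothing later overlaps Budget Standup either.
Budget Demo starts after Pricing Readout ends.
Every pair is clear; the schedule has no overlaps.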